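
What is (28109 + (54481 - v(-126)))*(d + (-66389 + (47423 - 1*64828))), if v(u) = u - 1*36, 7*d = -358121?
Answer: -78174076608/7 ≈ -1.1168e+10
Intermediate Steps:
d = -358121/7 (d = (⅐)*(-358121) = -358121/7 ≈ -51160.)
v(u) = -36 + u (v(u) = u - 36 = -36 + u)
(28109 + (54481 - v(-126)))*(d + (-66389 + (47423 - 1*64828))) = (28109 + (54481 - (-36 - 126)))*(-358121/7 + (-66389 + (47423 - 1*64828))) = (28109 + (54481 - 1*(-162)))*(-358121/7 + (-66389 + (47423 - 64828))) = (28109 + (54481 + 162))*(-358121/7 + (-66389 - 17405)) = (28109 + 54643)*(-358121/7 - 83794) = 82752*(-944679/7) = -78174076608/7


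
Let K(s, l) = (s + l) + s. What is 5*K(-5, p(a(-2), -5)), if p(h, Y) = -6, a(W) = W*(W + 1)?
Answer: -80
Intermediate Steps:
a(W) = W*(1 + W)
K(s, l) = l + 2*s (K(s, l) = (l + s) + s = l + 2*s)
5*K(-5, p(a(-2), -5)) = 5*(-6 + 2*(-5)) = 5*(-6 - 10) = 5*(-16) = -80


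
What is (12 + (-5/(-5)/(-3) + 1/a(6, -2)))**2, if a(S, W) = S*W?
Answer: 19321/144 ≈ 134.17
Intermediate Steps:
(12 + (-5/(-5)/(-3) + 1/a(6, -2)))**2 = (12 + (-5/(-5)/(-3) + 1/(6*(-2))))**2 = (12 + (-5*(-1/5)*(-1/3) + 1/(-12)))**2 = (12 + (1*(-1/3) + 1*(-1/12)))**2 = (12 + (-1/3 - 1/12))**2 = (12 - 5/12)**2 = (139/12)**2 = 19321/144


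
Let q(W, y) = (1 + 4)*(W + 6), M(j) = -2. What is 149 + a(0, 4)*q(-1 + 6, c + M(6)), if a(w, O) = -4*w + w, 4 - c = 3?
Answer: 149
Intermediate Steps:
c = 1 (c = 4 - 1*3 = 4 - 3 = 1)
a(w, O) = -3*w
q(W, y) = 30 + 5*W (q(W, y) = 5*(6 + W) = 30 + 5*W)
149 + a(0, 4)*q(-1 + 6, c + M(6)) = 149 + (-3*0)*(30 + 5*(-1 + 6)) = 149 + 0*(30 + 5*5) = 149 + 0*(30 + 25) = 149 + 0*55 = 149 + 0 = 149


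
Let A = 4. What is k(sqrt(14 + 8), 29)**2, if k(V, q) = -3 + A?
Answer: 1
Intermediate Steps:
k(V, q) = 1 (k(V, q) = -3 + 4 = 1)
k(sqrt(14 + 8), 29)**2 = 1**2 = 1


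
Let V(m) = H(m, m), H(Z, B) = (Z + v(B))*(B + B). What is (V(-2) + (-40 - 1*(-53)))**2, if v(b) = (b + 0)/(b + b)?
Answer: 361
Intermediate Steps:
v(b) = 1/2 (v(b) = b/((2*b)) = b*(1/(2*b)) = 1/2)
H(Z, B) = 2*B*(1/2 + Z) (H(Z, B) = (Z + 1/2)*(B + B) = (1/2 + Z)*(2*B) = 2*B*(1/2 + Z))
V(m) = m*(1 + 2*m)
(V(-2) + (-40 - 1*(-53)))**2 = (-2*(1 + 2*(-2)) + (-40 - 1*(-53)))**2 = (-2*(1 - 4) + (-40 + 53))**2 = (-2*(-3) + 13)**2 = (6 + 13)**2 = 19**2 = 361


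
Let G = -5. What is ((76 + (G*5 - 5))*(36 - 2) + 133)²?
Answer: 2879809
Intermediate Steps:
((76 + (G*5 - 5))*(36 - 2) + 133)² = ((76 + (-5*5 - 5))*(36 - 2) + 133)² = ((76 + (-25 - 5))*34 + 133)² = ((76 - 30)*34 + 133)² = (46*34 + 133)² = (1564 + 133)² = 1697² = 2879809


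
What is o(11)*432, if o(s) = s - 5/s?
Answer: 50112/11 ≈ 4555.6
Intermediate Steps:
o(s) = s - 5/s
o(11)*432 = (11 - 5/11)*432 = (116/11)*432 = 50112/11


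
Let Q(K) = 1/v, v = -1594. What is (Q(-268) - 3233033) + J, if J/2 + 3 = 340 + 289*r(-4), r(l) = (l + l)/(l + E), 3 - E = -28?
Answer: -139121637325/43038 ≈ -3.2325e+6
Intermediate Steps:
E = 31 (E = 3 - 1*(-28) = 3 + 28 = 31)
r(l) = 2*l/(31 + l) (r(l) = (l + l)/(l + 31) = (2*l)/(31 + l) = 2*l/(31 + l))
J = 13574/27 (J = -6 + 2*(340 + 289*(2*(-4)/(31 - 4))) = -6 + 2*(340 + 289*(2*(-4)/27)) = -6 + 2*(340 + 289*(2*(-4)*(1/27))) = -6 + 2*(340 + 289*(-8/27)) = -6 + 2*(340 - 2312/27) = -6 + 2*(6868/27) = -6 + 13736/27 = 13574/27 ≈ 502.74)
Q(K) = -1/1594 (Q(K) = 1/(-1594) = -1/1594)
(Q(-268) - 3233033) + J = (-1/1594 - 3233033) + 13574/27 = -5153454603/1594 + 13574/27 = -139121637325/43038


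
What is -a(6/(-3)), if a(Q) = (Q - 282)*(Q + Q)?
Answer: -1136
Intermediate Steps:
a(Q) = 2*Q*(-282 + Q) (a(Q) = (-282 + Q)*(2*Q) = 2*Q*(-282 + Q))
-a(6/(-3)) = -2*6/(-3)*(-282 + 6/(-3)) = -2*6*(-1/3)*(-282 + 6*(-1/3)) = -2*(-2)*(-282 - 2) = -2*(-2)*(-284) = -1*1136 = -1136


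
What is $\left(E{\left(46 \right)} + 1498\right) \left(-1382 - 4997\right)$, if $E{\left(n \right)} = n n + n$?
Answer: $-23347140$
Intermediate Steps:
$E{\left(n \right)} = n + n^{2}$ ($E{\left(n \right)} = n^{2} + n = n + n^{2}$)
$\left(E{\left(46 \right)} + 1498\right) \left(-1382 - 4997\right) = \left(46 \left(1 + 46\right) + 1498\right) \left(-1382 - 4997\right) = \left(46 \cdot 47 + 1498\right) \left(-6379\right) = \left(2162 + 1498\right) \left(-6379\right) = 3660 \left(-6379\right) = -23347140$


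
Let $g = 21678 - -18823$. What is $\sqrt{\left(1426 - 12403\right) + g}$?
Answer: $22 \sqrt{61} \approx 171.83$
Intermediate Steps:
$g = 40501$ ($g = 21678 + 18823 = 40501$)
$\sqrt{\left(1426 - 12403\right) + g} = \sqrt{\left(1426 - 12403\right) + 40501} = \sqrt{-10977 + 40501} = \sqrt{29524} = 22 \sqrt{61}$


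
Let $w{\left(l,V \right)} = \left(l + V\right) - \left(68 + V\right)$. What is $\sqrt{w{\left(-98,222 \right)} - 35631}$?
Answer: $i \sqrt{35797} \approx 189.2 i$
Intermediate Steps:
$w{\left(l,V \right)} = -68 + l$ ($w{\left(l,V \right)} = \left(V + l\right) - \left(68 + V\right) = -68 + l$)
$\sqrt{w{\left(-98,222 \right)} - 35631} = \sqrt{\left(-68 - 98\right) - 35631} = \sqrt{-166 - 35631} = \sqrt{-35797} = i \sqrt{35797}$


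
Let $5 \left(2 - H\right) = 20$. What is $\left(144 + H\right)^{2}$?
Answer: $20164$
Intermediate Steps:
$H = -2$ ($H = 2 - 4 = -2$)
$\left(144 + H\right)^{2} = \left(144 - 2\right)^{2} = 142^{2} = 20164$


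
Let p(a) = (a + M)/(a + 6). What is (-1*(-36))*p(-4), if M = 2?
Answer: -36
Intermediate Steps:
p(a) = (2 + a)/(6 + a) (p(a) = (a + 2)/(a + 6) = (2 + a)/(6 + a))
(-1*(-36))*p(-4) = (-1*(-36))*((2 - 4)/(6 - 4)) = 36*(-2/2) = 36*((1/2)*(-2)) = 36*(-1) = -36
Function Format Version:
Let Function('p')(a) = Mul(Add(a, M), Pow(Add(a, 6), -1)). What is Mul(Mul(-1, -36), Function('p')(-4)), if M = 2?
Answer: -36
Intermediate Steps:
Function('p')(a) = Mul(Pow(Add(6, a), -1), Add(2, a)) (Function('p')(a) = Mul(Add(a, 2), Pow(Add(a, 6), -1)) = Mul(Add(2, a), Pow(Add(6, a), -1)) = Mul(Pow(Add(6, a), -1), Add(2, a)))
Mul(Mul(-1, -36), Function('p')(-4)) = Mul(Mul(-1, -36), Mul(Pow(Add(6, -4), -1), Add(2, -4))) = Mul(36, Mul(Pow(2, -1), -2)) = Mul(36, Mul(Rational(1, 2), -2)) = Mul(36, -1) = -36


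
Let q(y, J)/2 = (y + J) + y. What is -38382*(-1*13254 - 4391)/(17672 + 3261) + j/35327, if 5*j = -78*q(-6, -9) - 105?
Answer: 119626189016193/3697500455 ≈ 32353.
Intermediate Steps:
q(y, J) = 2*J + 4*y (q(y, J) = 2*((y + J) + y) = 2*((J + y) + y) = 2*(J + 2*y) = 2*J + 4*y)
j = 3171/5 (j = (-78*(2*(-9) + 4*(-6)) - 105)/5 = (-78*(-18 - 24) - 105)/5 = (-78*(-42) - 105)/5 = (3276 - 105)/5 = (1/5)*3171 = 3171/5 ≈ 634.20)
-38382*(-1*13254 - 4391)/(17672 + 3261) + j/35327 = -38382*(-1*13254 - 4391)/(17672 + 3261) + (3171/5)/35327 = -38382/(20933/(-13254 - 4391)) + (3171/5)*(1/35327) = -38382/(20933/(-17645)) + 3171/176635 = -38382/(20933*(-1/17645)) + 3171/176635 = -38382/(-20933/17645) + 3171/176635 = -38382*(-17645/20933) + 3171/176635 = 677250390/20933 + 3171/176635 = 119626189016193/3697500455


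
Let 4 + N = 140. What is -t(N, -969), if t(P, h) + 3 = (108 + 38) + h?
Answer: 826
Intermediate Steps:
N = 136 (N = -4 + 140 = 136)
t(P, h) = 143 + h (t(P, h) = -3 + ((108 + 38) + h) = -3 + (146 + h) = 143 + h)
-t(N, -969) = -(143 - 969) = -1*(-826) = 826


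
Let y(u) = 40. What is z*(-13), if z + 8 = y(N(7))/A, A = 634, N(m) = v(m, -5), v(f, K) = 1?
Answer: 32708/317 ≈ 103.18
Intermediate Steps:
N(m) = 1
z = -2516/317 (z = -8 + 40/634 = -8 + 40*(1/634) = -8 + 20/317 = -2516/317 ≈ -7.9369)
z*(-13) = -2516/317*(-13) = 32708/317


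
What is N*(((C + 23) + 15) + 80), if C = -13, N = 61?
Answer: 6405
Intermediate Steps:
N*(((C + 23) + 15) + 80) = 61*(((-13 + 23) + 15) + 80) = 61*((10 + 15) + 80) = 61*(25 + 80) = 61*105 = 6405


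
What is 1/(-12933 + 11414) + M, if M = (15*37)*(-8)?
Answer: -6744361/1519 ≈ -4440.0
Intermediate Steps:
M = -4440 (M = 555*(-8) = -4440)
1/(-12933 + 11414) + M = 1/(-12933 + 11414) - 4440 = 1/(-1519) - 4440 = -1/1519 - 4440 = -6744361/1519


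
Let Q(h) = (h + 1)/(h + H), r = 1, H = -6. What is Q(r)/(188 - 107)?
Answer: -2/405 ≈ -0.0049383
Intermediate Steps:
Q(h) = (1 + h)/(-6 + h) (Q(h) = (h + 1)/(h - 6) = (1 + h)/(-6 + h))
Q(r)/(188 - 107) = ((1 + 1)/(-6 + 1))/(188 - 107) = (2/(-5))/81 = -⅕*2*(1/81) = -⅖*1/81 = -2/405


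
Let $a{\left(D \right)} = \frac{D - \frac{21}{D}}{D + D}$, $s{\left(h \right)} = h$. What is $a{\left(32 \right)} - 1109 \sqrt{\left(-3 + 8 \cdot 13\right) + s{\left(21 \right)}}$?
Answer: $\frac{1003}{2048} - 1109 \sqrt{122} \approx -12249.0$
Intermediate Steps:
$a{\left(D \right)} = \frac{D - \frac{21}{D}}{2 D}$
$a{\left(32 \right)} - 1109 \sqrt{\left(-3 + 8 \cdot 13\right) + s{\left(21 \right)}} = \frac{-21 + 32^{2}}{2 \cdot 1024} - 1109 \sqrt{\left(-3 + 8 \cdot 13\right) + 21} = \frac{1}{2} \cdot \frac{1}{1024} \left(-21 + 1024\right) - 1109 \sqrt{\left(-3 + 104\right) + 21} = \frac{1}{2} \cdot \frac{1}{1024} \cdot 1003 - 1109 \sqrt{101 + 21} = \frac{1003}{2048} - 1109 \sqrt{122}$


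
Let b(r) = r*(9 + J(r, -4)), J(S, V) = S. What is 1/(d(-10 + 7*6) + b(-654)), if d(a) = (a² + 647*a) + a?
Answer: 1/443590 ≈ 2.2543e-6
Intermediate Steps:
d(a) = a² + 648*a
b(r) = r*(9 + r)
1/(d(-10 + 7*6) + b(-654)) = 1/((-10 + 7*6)*(648 + (-10 + 7*6)) - 654*(9 - 654)) = 1/((-10 + 42)*(648 + (-10 + 42)) - 654*(-645)) = 1/(32*(648 + 32) + 421830) = 1/(32*680 + 421830) = 1/(21760 + 421830) = 1/443590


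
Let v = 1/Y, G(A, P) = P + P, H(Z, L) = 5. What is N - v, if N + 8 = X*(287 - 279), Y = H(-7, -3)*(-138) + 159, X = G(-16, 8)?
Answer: 63721/531 ≈ 120.00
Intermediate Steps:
G(A, P) = 2*P
X = 16 (X = 2*8 = 16)
Y = -531 (Y = 5*(-138) + 159 = -690 + 159 = -531)
N = 120 (N = -8 + 16*(287 - 279) = -8 + 16*8 = -8 + 128 = 120)
v = -1/531 (v = 1/(-531) = -1/531 ≈ -0.0018832)
N - v = 120 - 1*(-1/531) = 120 + 1/531 = 63721/531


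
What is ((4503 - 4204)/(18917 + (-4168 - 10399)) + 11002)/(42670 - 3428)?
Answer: 47858999/170702700 ≈ 0.28036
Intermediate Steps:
((4503 - 4204)/(18917 + (-4168 - 10399)) + 11002)/(42670 - 3428) = (299/(18917 - 14567) + 11002)/39242 = (299/4350 + 11002)*(1/39242) = (47858999/4350)*(1/39242) = 47858999/170702700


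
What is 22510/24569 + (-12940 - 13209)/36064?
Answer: 169345859/886056416 ≈ 0.19112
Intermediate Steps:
22510/24569 + (-12940 - 13209)/36064 = 22510*(1/24569) - 26149*1/36064 = 22510/24569 - 26149/36064 = 169345859/886056416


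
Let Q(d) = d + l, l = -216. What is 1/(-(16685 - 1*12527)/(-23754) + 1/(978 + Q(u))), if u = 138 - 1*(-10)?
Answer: 3602690/634589 ≈ 5.6772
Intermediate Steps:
u = 148 (u = 138 + 10 = 148)
Q(d) = -216 + d (Q(d) = d - 216 = -216 + d)
1/(-(16685 - 1*12527)/(-23754) + 1/(978 + Q(u))) = 1/(-(16685 - 1*12527)/(-23754) + 1/(978 + (-216 + 148))) = 1/(-(16685 - 12527)*(-1)/23754 + 1/(978 - 68)) = 1/(-4158*(-1)/23754 + 1/910) = 1/(-1*(-693/3959) + 1/910) = 1/(693/3959 + 1/910) = 1/(634589/3602690) = 3602690/634589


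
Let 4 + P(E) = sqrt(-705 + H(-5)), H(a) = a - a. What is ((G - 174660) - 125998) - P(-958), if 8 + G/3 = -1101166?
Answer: -3604176 - I*sqrt(705) ≈ -3.6042e+6 - 26.552*I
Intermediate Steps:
G = -3303522 (G = -24 + 3*(-1101166) = -24 - 3303498 = -3303522)
H(a) = 0
P(E) = -4 + I*sqrt(705) (P(E) = -4 + sqrt(-705 + 0) = -4 + sqrt(-705) = -4 + I*sqrt(705))
((G - 174660) - 125998) - P(-958) = ((-3303522 - 174660) - 125998) - (-4 + I*sqrt(705)) = (-3478182 - 125998) + (4 - I*sqrt(705)) = -3604180 + (4 - I*sqrt(705)) = -3604176 - I*sqrt(705)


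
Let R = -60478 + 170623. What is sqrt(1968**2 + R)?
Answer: sqrt(3983169) ≈ 1995.8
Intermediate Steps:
R = 110145
sqrt(1968**2 + R) = sqrt(1968**2 + 110145) = sqrt(3873024 + 110145) = sqrt(3983169)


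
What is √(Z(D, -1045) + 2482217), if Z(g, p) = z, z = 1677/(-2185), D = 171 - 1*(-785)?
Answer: 2*√2962664698145/2185 ≈ 1575.5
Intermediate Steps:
D = 956 (D = 171 + 785 = 956)
z = -1677/2185 (z = 1677*(-1/2185) = -1677/2185 ≈ -0.76751)
Z(g, p) = -1677/2185
√(Z(D, -1045) + 2482217) = √(-1677/2185 + 2482217) = √(5423642468/2185) = 2*√2962664698145/2185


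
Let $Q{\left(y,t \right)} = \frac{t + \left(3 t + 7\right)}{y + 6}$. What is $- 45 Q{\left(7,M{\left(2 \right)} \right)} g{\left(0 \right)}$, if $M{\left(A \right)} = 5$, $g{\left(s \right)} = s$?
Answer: $0$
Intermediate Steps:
$Q{\left(y,t \right)} = \frac{7 + 4 t}{6 + y}$ ($Q{\left(y,t \right)} = \frac{t + \left(7 + 3 t\right)}{6 + y} = \frac{7 + 4 t}{6 + y}$)
$- 45 Q{\left(7,M{\left(2 \right)} \right)} g{\left(0 \right)} = - 45 \frac{7 + 4 \cdot 5}{6 + 7} \cdot 0 = - 45 \frac{7 + 20}{13} \cdot 0 = - 45 \cdot \frac{1}{13} \cdot 27 \cdot 0 = \left(-45\right) \frac{27}{13} \cdot 0 = \left(- \frac{1215}{13}\right) 0 = 0$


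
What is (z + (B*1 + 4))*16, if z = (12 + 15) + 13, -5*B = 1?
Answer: 3504/5 ≈ 700.80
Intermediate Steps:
B = -⅕ (B = -⅕*1 = -⅕ ≈ -0.20000)
z = 40 (z = 27 + 13 = 40)
(z + (B*1 + 4))*16 = (40 + (-⅕*1 + 4))*16 = (40 + (-⅕ + 4))*16 = (40 + 19/5)*16 = (219/5)*16 = 3504/5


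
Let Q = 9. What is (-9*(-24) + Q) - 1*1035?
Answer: -810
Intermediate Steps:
(-9*(-24) + Q) - 1*1035 = (-9*(-24) + 9) - 1*1035 = (216 + 9) - 1035 = 225 - 1035 = -810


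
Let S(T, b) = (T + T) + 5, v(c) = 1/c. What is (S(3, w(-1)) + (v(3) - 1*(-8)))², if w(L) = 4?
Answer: 3364/9 ≈ 373.78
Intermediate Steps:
S(T, b) = 5 + 2*T (S(T, b) = 2*T + 5 = 5 + 2*T)
(S(3, w(-1)) + (v(3) - 1*(-8)))² = ((5 + 2*3) + (1/3 - 1*(-8)))² = ((5 + 6) + (⅓ + 8))² = (11 + 25/3)² = (58/3)² = 3364/9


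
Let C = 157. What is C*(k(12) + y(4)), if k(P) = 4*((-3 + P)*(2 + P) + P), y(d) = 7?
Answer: 87763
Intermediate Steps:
k(P) = 4*P + 4*(-3 + P)*(2 + P) (k(P) = 4*(P + (-3 + P)*(2 + P)) = 4*P + 4*(-3 + P)*(2 + P))
C*(k(12) + y(4)) = 157*((-24 + 4*12**2) + 7) = 157*((-24 + 4*144) + 7) = 157*((-24 + 576) + 7) = 157*(552 + 7) = 157*559 = 87763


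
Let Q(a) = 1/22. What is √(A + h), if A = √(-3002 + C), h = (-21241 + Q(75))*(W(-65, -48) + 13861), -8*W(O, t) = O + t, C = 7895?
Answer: √(-4715534391 + 16*√4893)/4 ≈ 17167.0*I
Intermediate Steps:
Q(a) = 1/22
W(O, t) = -O/8 - t/8 (W(O, t) = -(O + t)/8 = -O/8 - t/8)
h = -4715534391/16 (h = (-21241 + 1/22)*((-⅛*(-65) - ⅛*(-48)) + 13861) = -467301*((65/8 + 6) + 13861)/22 = -467301*(113/8 + 13861)/22 = -467301/22*111001/8 = -4715534391/16 ≈ -2.9472e+8)
A = √4893 (A = √(-3002 + 7895) = √4893 ≈ 69.950)
√(A + h) = √(√4893 - 4715534391/16) = √(-4715534391/16 + √4893)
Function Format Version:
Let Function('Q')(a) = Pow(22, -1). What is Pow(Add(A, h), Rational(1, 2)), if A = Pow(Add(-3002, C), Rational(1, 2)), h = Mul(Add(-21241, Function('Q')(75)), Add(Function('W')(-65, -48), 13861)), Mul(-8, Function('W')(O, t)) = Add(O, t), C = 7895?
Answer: Mul(Rational(1, 4), Pow(Add(-4715534391, Mul(16, Pow(4893, Rational(1, 2)))), Rational(1, 2))) ≈ Mul(17167., I)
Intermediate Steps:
Function('Q')(a) = Rational(1, 22)
Function('W')(O, t) = Add(Mul(Rational(-1, 8), O), Mul(Rational(-1, 8), t)) (Function('W')(O, t) = Mul(Rational(-1, 8), Add(O, t)) = Add(Mul(Rational(-1, 8), O), Mul(Rational(-1, 8), t)))
h = Rational(-4715534391, 16) (h = Mul(Add(-21241, Rational(1, 22)), Add(Add(Mul(Rational(-1, 8), -65), Mul(Rational(-1, 8), -48)), 13861)) = Mul(Rational(-467301, 22), Add(Add(Rational(65, 8), 6), 13861)) = Mul(Rational(-467301, 22), Add(Rational(113, 8), 13861)) = Mul(Rational(-467301, 22), Rational(111001, 8)) = Rational(-4715534391, 16) ≈ -2.9472e+8)
A = Pow(4893, Rational(1, 2)) (A = Pow(Add(-3002, 7895), Rational(1, 2)) = Pow(4893, Rational(1, 2)) ≈ 69.950)
Pow(Add(A, h), Rational(1, 2)) = Pow(Add(Pow(4893, Rational(1, 2)), Rational(-4715534391, 16)), Rational(1, 2)) = Pow(Add(Rational(-4715534391, 16), Pow(4893, Rational(1, 2))), Rational(1, 2))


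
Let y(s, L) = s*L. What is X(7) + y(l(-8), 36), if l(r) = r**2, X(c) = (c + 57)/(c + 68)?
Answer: 172864/75 ≈ 2304.9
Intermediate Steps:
X(c) = (57 + c)/(68 + c)
y(s, L) = L*s
X(7) + y(l(-8), 36) = (57 + 7)/(68 + 7) + 36*(-8)**2 = 64/75 + 36*64 = (1/75)*64 + 2304 = 64/75 + 2304 = 172864/75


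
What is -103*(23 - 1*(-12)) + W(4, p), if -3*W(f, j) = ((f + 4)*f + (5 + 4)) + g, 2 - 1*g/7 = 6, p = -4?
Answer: -10828/3 ≈ -3609.3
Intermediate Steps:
g = -28 (g = 14 - 7*6 = 14 - 42 = -28)
W(f, j) = 19/3 - f*(4 + f)/3 (W(f, j) = -(((f + 4)*f + (5 + 4)) - 28)/3 = -(((4 + f)*f + 9) - 28)/3 = -((f*(4 + f) + 9) - 28)/3 = -((9 + f*(4 + f)) - 28)/3 = -(-19 + f*(4 + f))/3 = 19/3 - f*(4 + f)/3)
-103*(23 - 1*(-12)) + W(4, p) = -103*(23 - 1*(-12)) + (19/3 - 4/3*4 - ⅓*4²) = -103*(23 + 12) + (19/3 - 16/3 - ⅓*16) = -103*35 + (19/3 - 16/3 - 16/3) = -3605 - 13/3 = -10828/3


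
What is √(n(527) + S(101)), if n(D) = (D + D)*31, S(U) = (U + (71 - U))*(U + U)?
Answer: 6*√1306 ≈ 216.83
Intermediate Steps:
S(U) = 142*U (S(U) = 71*(2*U) = 142*U)
n(D) = 62*D (n(D) = (2*D)*31 = 62*D)
√(n(527) + S(101)) = √(62*527 + 142*101) = √(32674 + 14342) = √47016 = 6*√1306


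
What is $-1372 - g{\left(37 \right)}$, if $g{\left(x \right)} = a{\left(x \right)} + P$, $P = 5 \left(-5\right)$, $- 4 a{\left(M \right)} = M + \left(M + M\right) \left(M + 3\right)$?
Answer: $- \frac{2391}{4} \approx -597.75$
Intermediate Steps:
$a{\left(M \right)} = - \frac{M}{4} - \frac{M \left(3 + M\right)}{2}$ ($a{\left(M \right)} = - \frac{M + \left(M + M\right) \left(M + 3\right)}{4} = - \frac{M + 2 M \left(3 + M\right)}{4} = - \frac{M}{4} - \frac{M \left(3 + M\right)}{2}$)
$P = -25$
$g{\left(x \right)} = -25 - \frac{x \left(7 + 2 x\right)}{4}$ ($g{\left(x \right)} = - \frac{x \left(7 + 2 x\right)}{4} - 25 = -25 - \frac{x \left(7 + 2 x\right)}{4}$)
$-1372 - g{\left(37 \right)} = -1372 - \left(-25 - \frac{37 \left(7 + 2 \cdot 37\right)}{4}\right) = -1372 - \left(-25 - \frac{37 \left(7 + 74\right)}{4}\right) = -1372 - \left(-25 - \frac{37}{4} \cdot 81\right) = -1372 - \left(-25 - \frac{2997}{4}\right) = -1372 - - \frac{3097}{4} = -1372 + \frac{3097}{4} = - \frac{2391}{4}$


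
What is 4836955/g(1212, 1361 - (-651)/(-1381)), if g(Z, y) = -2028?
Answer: -4836955/2028 ≈ -2385.1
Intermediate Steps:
4836955/g(1212, 1361 - (-651)/(-1381)) = 4836955/(-2028) = 4836955*(-1/2028) = -4836955/2028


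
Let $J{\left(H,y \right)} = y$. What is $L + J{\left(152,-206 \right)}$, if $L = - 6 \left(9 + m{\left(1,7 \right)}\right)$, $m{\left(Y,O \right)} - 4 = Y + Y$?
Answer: $-296$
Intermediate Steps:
$m{\left(Y,O \right)} = 4 + 2 Y$ ($m{\left(Y,O \right)} = 4 + \left(Y + Y\right) = 4 + 2 Y$)
$L = -90$ ($L = - 6 \left(9 + \left(4 + 2 \cdot 1\right)\right) = - 6 \left(9 + \left(4 + 2\right)\right) = - 6 \left(9 + 6\right) = \left(-6\right) 15 = -90$)
$L + J{\left(152,-206 \right)} = -90 - 206 = -296$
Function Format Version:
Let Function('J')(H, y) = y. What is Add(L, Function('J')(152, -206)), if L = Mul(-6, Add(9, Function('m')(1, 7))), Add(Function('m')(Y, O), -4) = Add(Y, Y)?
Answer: -296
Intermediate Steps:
Function('m')(Y, O) = Add(4, Mul(2, Y)) (Function('m')(Y, O) = Add(4, Add(Y, Y)) = Add(4, Mul(2, Y)))
L = -90 (L = Mul(-6, Add(9, Add(4, Mul(2, 1)))) = Mul(-6, Add(9, Add(4, 2))) = Mul(-6, Add(9, 6)) = Mul(-6, 15) = -90)
Add(L, Function('J')(152, -206)) = Add(-90, -206) = -296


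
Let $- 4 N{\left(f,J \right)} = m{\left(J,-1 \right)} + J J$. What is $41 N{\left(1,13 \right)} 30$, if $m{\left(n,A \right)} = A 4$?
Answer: $- \frac{101475}{2} \approx -50738.0$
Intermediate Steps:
$m{\left(n,A \right)} = 4 A$
$N{\left(f,J \right)} = 1 - \frac{J^{2}}{4}$ ($N{\left(f,J \right)} = - \frac{4 \left(-1\right) + J J}{4} = - \frac{-4 + J^{2}}{4} = 1 - \frac{J^{2}}{4}$)
$41 N{\left(1,13 \right)} 30 = 41 \left(1 - \frac{13^{2}}{4}\right) 30 = 41 \left(1 - \frac{169}{4}\right) 30 = 41 \left(- \frac{165}{4}\right) 30 = \left(- \frac{6765}{4}\right) 30 = - \frac{101475}{2}$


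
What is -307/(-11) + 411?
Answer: 4828/11 ≈ 438.91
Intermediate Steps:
-307/(-11) + 411 = -1/11*(-307) + 411 = 307/11 + 411 = 4828/11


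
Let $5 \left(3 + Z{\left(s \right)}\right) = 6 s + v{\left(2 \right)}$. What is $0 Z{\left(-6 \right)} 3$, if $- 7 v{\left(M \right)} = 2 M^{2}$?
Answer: $0$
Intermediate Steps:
$v{\left(M \right)} = - \frac{2 M^{2}}{7}$
$Z{\left(s \right)} = - \frac{113}{35} + \frac{6 s}{5}$ ($Z{\left(s \right)} = -3 + \frac{6 s - \frac{2 \cdot 2^{2}}{7}}{5} = -3 + \frac{6 s - \frac{8}{7}}{5} = -3 + \frac{- \frac{8}{7} + 6 s}{5} = -3 + \left(- \frac{8}{35} + \frac{6 s}{5}\right) = - \frac{113}{35} + \frac{6 s}{5}$)
$0 Z{\left(-6 \right)} 3 = 0 \left(- \frac{113}{35} + \frac{6}{5} \left(-6\right)\right) 3 = 0 \left(- \frac{113}{35} - \frac{36}{5}\right) 3 = 0 \left(- \frac{73}{7}\right) 3 = 0 \cdot 3 = 0$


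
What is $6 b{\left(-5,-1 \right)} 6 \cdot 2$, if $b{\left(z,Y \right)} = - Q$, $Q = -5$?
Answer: $360$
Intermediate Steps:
$b{\left(z,Y \right)} = 5$ ($b{\left(z,Y \right)} = \left(-1\right) \left(-5\right) = 5$)
$6 b{\left(-5,-1 \right)} 6 \cdot 2 = 6 \cdot 5 \cdot 6 \cdot 2 = 30 \cdot 12 = 360$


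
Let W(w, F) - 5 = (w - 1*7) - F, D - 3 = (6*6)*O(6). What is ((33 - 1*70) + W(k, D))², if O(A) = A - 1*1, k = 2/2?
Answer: 48841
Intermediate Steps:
k = 1 (k = 2*(½) = 1)
O(A) = -1 + A (O(A) = A - 1 = -1 + A)
D = 183 (D = 3 + (6*6)*(-1 + 6) = 3 + 36*5 = 3 + 180 = 183)
W(w, F) = -2 + w - F (W(w, F) = 5 + ((w - 1*7) - F) = 5 + ((w - 7) - F) = 5 + ((-7 + w) - F) = 5 + (-7 + w - F) = -2 + w - F)
((33 - 1*70) + W(k, D))² = ((33 - 1*70) + (-2 + 1 - 1*183))² = ((33 - 70) + (-2 + 1 - 183))² = (-37 - 184)² = (-221)² = 48841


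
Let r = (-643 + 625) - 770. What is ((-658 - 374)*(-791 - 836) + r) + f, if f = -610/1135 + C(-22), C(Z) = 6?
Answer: 380969892/227 ≈ 1.6783e+6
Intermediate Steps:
r = -788 (r = -18 - 770 = -788)
f = 1240/227 (f = -610/1135 + 6 = -610*1/1135 + 6 = -122/227 + 6 = 1240/227 ≈ 5.4626)
((-658 - 374)*(-791 - 836) + r) + f = ((-658 - 374)*(-791 - 836) - 788) + 1240/227 = (-1032*(-1627) - 788) + 1240/227 = (1679064 - 788) + 1240/227 = 1678276 + 1240/227 = 380969892/227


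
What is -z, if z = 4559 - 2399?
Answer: -2160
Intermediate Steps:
z = 2160
-z = -1*2160 = -2160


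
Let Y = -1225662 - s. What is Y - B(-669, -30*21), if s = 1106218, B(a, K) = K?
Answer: -2331250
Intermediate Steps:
Y = -2331880 (Y = -1225662 - 1*1106218 = -1225662 - 1106218 = -2331880)
Y - B(-669, -30*21) = -2331880 - (-30)*21 = -2331880 - 1*(-630) = -2331880 + 630 = -2331250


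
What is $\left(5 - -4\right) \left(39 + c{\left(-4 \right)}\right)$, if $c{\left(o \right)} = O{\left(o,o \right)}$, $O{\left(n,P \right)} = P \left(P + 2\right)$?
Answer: $423$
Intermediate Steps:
$O{\left(n,P \right)} = P \left(2 + P\right)$
$c{\left(o \right)} = o \left(2 + o\right)$
$\left(5 - -4\right) \left(39 + c{\left(-4 \right)}\right) = \left(5 - -4\right) \left(39 - 4 \left(2 - 4\right)\right) = \left(5 + 4\right) \left(39 - -8\right) = 9 \left(39 + 8\right) = 9 \cdot 47 = 423$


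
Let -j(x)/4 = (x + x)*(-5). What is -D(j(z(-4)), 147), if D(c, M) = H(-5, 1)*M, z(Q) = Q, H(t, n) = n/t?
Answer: 147/5 ≈ 29.400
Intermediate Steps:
j(x) = 40*x (j(x) = -4*(x + x)*(-5) = -4*2*x*(-5) = -(-40)*x = 40*x)
D(c, M) = -M/5 (D(c, M) = (1/(-5))*M = (1*(-⅕))*M = -M/5)
-D(j(z(-4)), 147) = -(-1)*147/5 = -1*(-147/5) = 147/5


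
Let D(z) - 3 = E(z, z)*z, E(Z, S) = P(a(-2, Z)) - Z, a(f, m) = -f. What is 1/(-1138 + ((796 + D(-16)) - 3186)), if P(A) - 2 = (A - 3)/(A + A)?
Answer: -1/3809 ≈ -0.00026254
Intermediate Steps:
P(A) = 2 + (-3 + A)/(2*A) (P(A) = 2 + (A - 3)/(A + A) = 2 + (-3 + A)/((2*A)) = 2 + (-3 + A)*(1/(2*A)) = 2 + (-3 + A)/(2*A))
E(Z, S) = 7/4 - Z (E(Z, S) = (-3 + 5*(-1*(-2)))/(2*((-1*(-2)))) - Z = (½)*(-3 + 5*2)/2 - Z = (½)*(½)*(-3 + 10) - Z = (½)*(½)*7 - Z = 7/4 - Z)
D(z) = 3 + z*(7/4 - z) (D(z) = 3 + (7/4 - z)*z = 3 + z*(7/4 - z))
1/(-1138 + ((796 + D(-16)) - 3186)) = 1/(-1138 + ((796 + (3 - ¼*(-16)*(-7 + 4*(-16)))) - 3186)) = 1/(-1138 + ((796 + (3 - ¼*(-16)*(-7 - 64))) - 3186)) = 1/(-1138 + ((796 + (3 - ¼*(-16)*(-71))) - 3186)) = 1/(-1138 + ((796 + (3 - 284)) - 3186)) = 1/(-1138 + ((796 - 281) - 3186)) = 1/(-1138 + (515 - 3186)) = 1/(-1138 - 2671) = 1/(-3809) = -1/3809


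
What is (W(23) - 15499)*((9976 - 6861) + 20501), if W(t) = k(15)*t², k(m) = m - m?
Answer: -366024384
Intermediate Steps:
k(m) = 0
W(t) = 0 (W(t) = 0*t² = 0)
(W(23) - 15499)*((9976 - 6861) + 20501) = (0 - 15499)*((9976 - 6861) + 20501) = -15499*(3115 + 20501) = -15499*23616 = -366024384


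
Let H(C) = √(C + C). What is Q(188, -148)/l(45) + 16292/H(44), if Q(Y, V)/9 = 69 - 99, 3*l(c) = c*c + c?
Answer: -9/23 + 4073*√22/11 ≈ 1736.3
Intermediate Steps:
l(c) = c/3 + c²/3 (l(c) = (c*c + c)/3 = (c² + c)/3 = (c + c²)/3 = c/3 + c²/3)
Q(Y, V) = -270 (Q(Y, V) = 9*(69 - 99) = 9*(-30) = -270)
H(C) = √2*√C (H(C) = √(2*C) = √2*√C)
Q(188, -148)/l(45) + 16292/H(44) = -270*1/(15*(1 + 45)) + 16292/((√2*√44)) = -270/((⅓)*45*46) + 16292/((√2*(2*√11))) = -270/690 + 16292/((2*√22)) = -270*1/690 + 16292*(√22/44) = -9/23 + 4073*√22/11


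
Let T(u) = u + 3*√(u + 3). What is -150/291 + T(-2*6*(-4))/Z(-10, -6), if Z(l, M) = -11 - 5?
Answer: -341/97 - 3*√51/16 ≈ -4.8545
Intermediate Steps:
Z(l, M) = -16
T(u) = u + 3*√(3 + u)
-150/291 + T(-2*6*(-4))/Z(-10, -6) = -150/291 + (-2*6*(-4) + 3*√(3 - 2*6*(-4)))/(-16) = -150*1/291 + (-12*(-4) + 3*√(3 - 12*(-4)))*(-1/16) = -50/97 + (48 + 3*√(3 + 48))*(-1/16) = -50/97 + (48 + 3*√51)*(-1/16) = -50/97 + (-3 - 3*√51/16) = -341/97 - 3*√51/16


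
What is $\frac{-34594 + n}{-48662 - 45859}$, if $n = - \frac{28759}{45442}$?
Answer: $\frac{1572049307}{4295223282} \approx 0.366$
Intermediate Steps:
$n = - \frac{28759}{45442}$ ($n = \left(-28759\right) \frac{1}{45442} = - \frac{28759}{45442} \approx -0.63287$)
$\frac{-34594 + n}{-48662 - 45859} = \frac{-34594 - \frac{28759}{45442}}{-48662 - 45859} = - \frac{1572049307}{45442 \left(-94521\right)} = \left(- \frac{1572049307}{45442}\right) \left(- \frac{1}{94521}\right) = \frac{1572049307}{4295223282}$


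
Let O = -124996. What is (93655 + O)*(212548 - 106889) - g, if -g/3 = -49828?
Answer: -3311608203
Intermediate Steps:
g = 149484 (g = -3*(-49828) = 149484)
(93655 + O)*(212548 - 106889) - g = (93655 - 124996)*(212548 - 106889) - 1*149484 = -31341*105659 - 149484 = -3311458719 - 149484 = -3311608203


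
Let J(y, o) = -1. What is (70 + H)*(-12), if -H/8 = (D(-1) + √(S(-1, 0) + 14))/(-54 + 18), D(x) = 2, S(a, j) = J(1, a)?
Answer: -2536/3 - 8*√13/3 ≈ -854.95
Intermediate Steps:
S(a, j) = -1
H = 4/9 + 2*√13/9 (H = -8*(2 + √(-1 + 14))/(-54 + 18) = -8*(2 + √13)/(-36) = -8*(2 + √13)*(-1)/36 = -8*(-1/18 - √13/36) = 4/9 + 2*√13/9 ≈ 1.2457)
(70 + H)*(-12) = (70 + (4/9 + 2*√13/9))*(-12) = (634/9 + 2*√13/9)*(-12) = -2536/3 - 8*√13/3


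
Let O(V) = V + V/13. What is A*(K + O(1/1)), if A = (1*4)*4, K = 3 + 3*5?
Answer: 3968/13 ≈ 305.23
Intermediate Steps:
O(V) = 14*V/13 (O(V) = V + V*(1/13) = V + V/13 = 14*V/13)
K = 18 (K = 3 + 15 = 18)
A = 16 (A = 4*4 = 16)
A*(K + O(1/1)) = 16*(18 + (14/13)/1) = 16*(18 + (14/13)*1) = 16*(18 + 14/13) = 16*(248/13) = 3968/13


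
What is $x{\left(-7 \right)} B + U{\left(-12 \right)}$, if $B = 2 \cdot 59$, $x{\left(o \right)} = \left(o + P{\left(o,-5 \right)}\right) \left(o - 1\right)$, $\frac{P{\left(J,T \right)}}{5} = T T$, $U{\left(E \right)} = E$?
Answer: $-111404$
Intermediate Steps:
$P{\left(J,T \right)} = 5 T^{2}$ ($P{\left(J,T \right)} = 5 T T = 5 T^{2}$)
$x{\left(o \right)} = \left(-1 + o\right) \left(125 + o\right)$ ($x{\left(o \right)} = \left(o + 5 \left(-5\right)^{2}\right) \left(o - 1\right) = \left(o + 5 \cdot 25\right) \left(-1 + o\right) = \left(o + 125\right) \left(-1 + o\right) = \left(125 + o\right) \left(-1 + o\right) = \left(-1 + o\right) \left(125 + o\right)$)
$B = 118$
$x{\left(-7 \right)} B + U{\left(-12 \right)} = \left(-125 + \left(-7\right)^{2} + 124 \left(-7\right)\right) 118 - 12 = \left(-125 + 49 - 868\right) 118 - 12 = \left(-944\right) 118 - 12 = -111392 - 12 = -111404$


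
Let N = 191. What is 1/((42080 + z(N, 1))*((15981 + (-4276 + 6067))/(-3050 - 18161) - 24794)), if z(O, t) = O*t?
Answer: -21211/22231304067926 ≈ -9.5410e-10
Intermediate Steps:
1/((42080 + z(N, 1))*((15981 + (-4276 + 6067))/(-3050 - 18161) - 24794)) = 1/((42080 + 191*1)*((15981 + (-4276 + 6067))/(-3050 - 18161) - 24794)) = 1/((42080 + 191)*((15981 + 1791)/(-21211) - 24794)) = 1/(42271*(17772*(-1/21211) - 24794)) = 1/(42271*(-17772/21211 - 24794)) = 1/(42271*(-525923306/21211)) = 1/(-22231304067926/21211) = -21211/22231304067926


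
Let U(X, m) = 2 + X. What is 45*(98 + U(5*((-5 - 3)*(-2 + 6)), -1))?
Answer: -2700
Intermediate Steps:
45*(98 + U(5*((-5 - 3)*(-2 + 6)), -1)) = 45*(98 + (2 + 5*((-5 - 3)*(-2 + 6)))) = 45*(98 + (2 + 5*(-8*4))) = 45*(98 + (2 + 5*(-32))) = 45*(98 + (2 - 160)) = 45*(98 - 158) = 45*(-60) = -2700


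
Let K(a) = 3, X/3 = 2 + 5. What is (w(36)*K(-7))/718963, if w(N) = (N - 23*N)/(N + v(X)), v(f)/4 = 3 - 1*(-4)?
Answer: -297/5751704 ≈ -5.1637e-5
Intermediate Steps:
X = 21 (X = 3*(2 + 5) = 3*7 = 21)
v(f) = 28 (v(f) = 4*(3 - 1*(-4)) = 4*(3 + 4) = 4*7 = 28)
w(N) = -22*N/(28 + N) (w(N) = (N - 23*N)/(N + 28) = (-22*N)/(28 + N) = -22*N/(28 + N))
(w(36)*K(-7))/718963 = (-22*36/(28 + 36)*3)/718963 = (-22*36/64*3)*(1/718963) = (-22*36*1/64*3)*(1/718963) = -99/8*3*(1/718963) = -297/8*1/718963 = -297/5751704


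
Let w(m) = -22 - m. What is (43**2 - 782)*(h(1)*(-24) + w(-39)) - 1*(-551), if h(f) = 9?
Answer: -211782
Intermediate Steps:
(43**2 - 782)*(h(1)*(-24) + w(-39)) - 1*(-551) = (43**2 - 782)*(9*(-24) + (-22 - 1*(-39))) - 1*(-551) = (1849 - 782)*(-216 + (-22 + 39)) + 551 = 1067*(-216 + 17) + 551 = 1067*(-199) + 551 = -212333 + 551 = -211782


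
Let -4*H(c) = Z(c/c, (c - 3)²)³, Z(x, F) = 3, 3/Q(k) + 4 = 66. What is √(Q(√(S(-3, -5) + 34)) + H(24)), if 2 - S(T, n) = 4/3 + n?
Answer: I*√25761/62 ≈ 2.5887*I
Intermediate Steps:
S(T, n) = ⅔ - n (S(T, n) = 2 - (4/3 + n) = 2 + (-4/3 - n) = ⅔ - n)
Q(k) = 3/62 (Q(k) = 3/(-4 + 66) = 3/62)
H(c) = -27/4 (H(c) = -¼*3³ = -¼*27 = -27/4)
√(Q(√(S(-3, -5) + 34)) + H(24)) = √(3/62 - 27/4) = √(-831/124) = I*√25761/62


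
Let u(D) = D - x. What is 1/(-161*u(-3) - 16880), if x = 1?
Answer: -1/16236 ≈ -6.1592e-5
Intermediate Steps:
u(D) = -1 + D (u(D) = D - 1*1 = D - 1 = -1 + D)
1/(-161*u(-3) - 16880) = 1/(-161*(-1 - 3) - 16880) = 1/(-161*(-4) - 16880) = 1/(644 - 16880) = 1/(-16236) = -1/16236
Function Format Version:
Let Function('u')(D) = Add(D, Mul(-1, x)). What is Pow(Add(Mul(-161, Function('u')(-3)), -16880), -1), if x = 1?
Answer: Rational(-1, 16236) ≈ -6.1592e-5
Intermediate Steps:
Function('u')(D) = Add(-1, D) (Function('u')(D) = Add(D, Mul(-1, 1)) = Add(D, -1) = Add(-1, D))
Pow(Add(Mul(-161, Function('u')(-3)), -16880), -1) = Pow(Add(Mul(-161, Add(-1, -3)), -16880), -1) = Pow(Add(Mul(-161, -4), -16880), -1) = Pow(Add(644, -16880), -1) = Pow(-16236, -1) = Rational(-1, 16236)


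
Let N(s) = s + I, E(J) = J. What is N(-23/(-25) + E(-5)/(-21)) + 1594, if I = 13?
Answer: 844283/525 ≈ 1608.2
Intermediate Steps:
N(s) = 13 + s (N(s) = s + 13 = 13 + s)
N(-23/(-25) + E(-5)/(-21)) + 1594 = (13 + (-23/(-25) - 5/(-21))) + 1594 = (13 + (-23*(-1/25) - 5*(-1/21))) + 1594 = (13 + (23/25 + 5/21)) + 1594 = (13 + 608/525) + 1594 = 7433/525 + 1594 = 844283/525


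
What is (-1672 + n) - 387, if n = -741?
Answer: -2800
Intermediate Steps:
(-1672 + n) - 387 = (-1672 - 741) - 387 = -2413 - 387 = -2800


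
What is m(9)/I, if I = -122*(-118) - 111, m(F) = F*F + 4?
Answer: 17/2857 ≈ 0.0059503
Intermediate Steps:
m(F) = 4 + F**2 (m(F) = F**2 + 4 = 4 + F**2)
I = 14285 (I = 14396 - 111 = 14285)
m(9)/I = (4 + 9**2)/14285 = (4 + 81)*(1/14285) = 85*(1/14285) = 17/2857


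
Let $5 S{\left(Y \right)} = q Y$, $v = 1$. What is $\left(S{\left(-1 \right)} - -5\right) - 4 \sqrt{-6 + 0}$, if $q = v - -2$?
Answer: $\frac{22}{5} - 4 i \sqrt{6} \approx 4.4 - 9.798 i$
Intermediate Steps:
$q = 3$ ($q = 1 - -2 = 1 + 2 = 3$)
$S{\left(Y \right)} = \frac{3 Y}{5}$
$\left(S{\left(-1 \right)} - -5\right) - 4 \sqrt{-6 + 0} = \left(\frac{3}{5} \left(-1\right) - -5\right) - 4 \sqrt{-6 + 0} = \left(- \frac{3}{5} + 5\right) - 4 \sqrt{-6} = \frac{22}{5} - 4 i \sqrt{6}$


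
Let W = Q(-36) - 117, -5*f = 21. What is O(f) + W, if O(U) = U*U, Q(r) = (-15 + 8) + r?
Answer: -3559/25 ≈ -142.36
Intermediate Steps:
Q(r) = -7 + r
f = -21/5 (f = -1/5*21 = -21/5 ≈ -4.2000)
O(U) = U**2
W = -160 (W = (-7 - 36) - 117 = -43 - 117 = -160)
O(f) + W = (-21/5)**2 - 160 = 441/25 - 160 = -3559/25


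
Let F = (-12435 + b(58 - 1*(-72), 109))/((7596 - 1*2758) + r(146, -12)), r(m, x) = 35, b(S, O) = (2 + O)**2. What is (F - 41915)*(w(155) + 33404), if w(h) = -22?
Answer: -6818337226238/4873 ≈ -1.3992e+9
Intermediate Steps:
F = -114/4873 (F = (-12435 + (2 + 109)**2)/((7596 - 1*2758) + 35) = (-12435 + 111**2)/((7596 - 2758) + 35) = (-12435 + 12321)/(4838 + 35) = -114/4873 ≈ -0.023394)
(F - 41915)*(w(155) + 33404) = (-114/4873 - 41915)*(-22 + 33404) = -204251909/4873*33382 = -6818337226238/4873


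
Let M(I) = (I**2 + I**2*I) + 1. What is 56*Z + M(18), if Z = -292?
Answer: -10195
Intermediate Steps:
M(I) = 1 + I**2 + I**3 (M(I) = (I**2 + I**3) + 1 = 1 + I**2 + I**3)
56*Z + M(18) = 56*(-292) + (1 + 18**2 + 18**3) = -16352 + (1 + 324 + 5832) = -16352 + 6157 = -10195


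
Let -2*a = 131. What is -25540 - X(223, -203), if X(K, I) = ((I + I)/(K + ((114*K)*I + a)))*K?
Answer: -37656993608/1474431 ≈ -25540.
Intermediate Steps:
a = -131/2 (a = -1/2*131 = -131/2 ≈ -65.500)
X(K, I) = 2*I*K/(-131/2 + K + 114*I*K) (X(K, I) = ((I + I)/(K + ((114*K)*I - 131/2)))*K = ((2*I)/(K + (114*I*K - 131/2)))*K = ((2*I)/(K + (-131/2 + 114*I*K)))*K = ((2*I)/(-131/2 + K + 114*I*K))*K = (2*I/(-131/2 + K + 114*I*K))*K = 2*I*K/(-131/2 + K + 114*I*K))
-25540 - X(223, -203) = -25540 - 4*(-203)*223/(-131 + 2*223 + 228*(-203)*223) = -25540 - 4*(-203)*223/(-131 + 446 - 10321332) = -25540 - 4*(-203)*223/(-10321017) = -25540 - 4*(-203)*223*(-1)/10321017 = -25540 - 1*25868/1474431 = -25540 - 25868/1474431 = -37656993608/1474431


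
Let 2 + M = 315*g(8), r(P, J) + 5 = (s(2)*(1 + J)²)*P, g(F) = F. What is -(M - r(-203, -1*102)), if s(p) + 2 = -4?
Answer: 12422295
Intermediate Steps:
s(p) = -6 (s(p) = -2 - 4 = -6)
r(P, J) = -5 - 6*P*(1 + J)² (r(P, J) = -5 + (-6*(1 + J)²)*P = -5 - 6*P*(1 + J)²)
M = 2518 (M = -2 + 315*8 = -2 + 2520 = 2518)
-(M - r(-203, -1*102)) = -(2518 - (-5 - 6*(-203)*(1 - 1*102)²)) = -(2518 - (-5 - 6*(-203)*(1 - 102)²)) = -(2518 - (-5 - 6*(-203)*(-101)²)) = -(2518 - (-5 - 6*(-203)*10201)) = -(2518 - (-5 + 12424818)) = -(2518 - 1*12424813) = -(2518 - 12424813) = -1*(-12422295) = 12422295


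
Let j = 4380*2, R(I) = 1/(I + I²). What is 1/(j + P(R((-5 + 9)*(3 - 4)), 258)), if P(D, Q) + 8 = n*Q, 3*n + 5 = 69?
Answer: 1/14256 ≈ 7.0146e-5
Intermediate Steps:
n = 64/3 (n = -5/3 + (⅓)*69 = -5/3 + 23 = 64/3 ≈ 21.333)
P(D, Q) = -8 + 64*Q/3
j = 8760
1/(j + P(R((-5 + 9)*(3 - 4)), 258)) = 1/(8760 + (-8 + (64/3)*258)) = 1/(8760 + (-8 + 5504)) = 1/(8760 + 5496) = 1/14256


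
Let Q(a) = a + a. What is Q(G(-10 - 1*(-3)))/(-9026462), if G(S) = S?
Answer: 7/4513231 ≈ 1.5510e-6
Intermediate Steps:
Q(a) = 2*a
Q(G(-10 - 1*(-3)))/(-9026462) = (2*(-10 - 1*(-3)))/(-9026462) = (2*(-10 + 3))*(-1/9026462) = (2*(-7))*(-1/9026462) = -14*(-1/9026462) = 7/4513231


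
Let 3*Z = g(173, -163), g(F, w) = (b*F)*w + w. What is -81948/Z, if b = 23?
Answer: 61461/162185 ≈ 0.37896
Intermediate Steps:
g(F, w) = w + 23*F*w (g(F, w) = (23*F)*w + w = 23*F*w + w = w + 23*F*w)
Z = -648740/3 (Z = (-163*(1 + 23*173))/3 = (-163*(1 + 3979))/3 = (-163*3980)/3 = (⅓)*(-648740) = -648740/3 ≈ -2.1625e+5)
-81948/Z = -81948/(-648740/3) = -81948*(-3/648740) = 61461/162185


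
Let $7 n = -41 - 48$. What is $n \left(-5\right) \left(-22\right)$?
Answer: $- \frac{9790}{7} \approx -1398.6$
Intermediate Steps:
$n = - \frac{89}{7}$ ($n = \frac{-41 - 48}{7} = \frac{1}{7} \left(-89\right) = - \frac{89}{7} \approx -12.714$)
$n \left(-5\right) \left(-22\right) = \left(- \frac{89}{7}\right) \left(-5\right) \left(-22\right) = \frac{445}{7} \left(-22\right) = - \frac{9790}{7}$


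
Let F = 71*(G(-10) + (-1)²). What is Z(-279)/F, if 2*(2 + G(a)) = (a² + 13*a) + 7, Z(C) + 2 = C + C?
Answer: 224/355 ≈ 0.63099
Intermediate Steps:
Z(C) = -2 + 2*C (Z(C) = -2 + (C + C) = -2 + 2*C)
G(a) = 3/2 + a²/2 + 13*a/2 (G(a) = -2 + ((a² + 13*a) + 7)/2 = -2 + (7 + a² + 13*a)/2 = -2 + (7/2 + a²/2 + 13*a/2) = 3/2 + a²/2 + 13*a/2)
F = -1775/2 (F = 71*((3/2 + (½)*(-10)² + (13/2)*(-10)) + (-1)²) = 71*((3/2 + (½)*100 - 65) + 1) = 71*((3/2 + 50 - 65) + 1) = 71*(-27/2 + 1) = 71*(-25/2) = -1775/2 ≈ -887.50)
Z(-279)/F = (-2 + 2*(-279))/(-1775/2) = (-2 - 558)*(-2/1775) = -560*(-2/1775) = 224/355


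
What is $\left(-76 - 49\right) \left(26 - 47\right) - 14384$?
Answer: $-11759$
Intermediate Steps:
$\left(-76 - 49\right) \left(26 - 47\right) - 14384 = \left(-125\right) \left(-21\right) - 14384 = 2625 - 14384 = -11759$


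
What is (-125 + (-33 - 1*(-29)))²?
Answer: 16641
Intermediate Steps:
(-125 + (-33 - 1*(-29)))² = (-125 + (-33 + 29))² = (-125 - 4)² = (-129)² = 16641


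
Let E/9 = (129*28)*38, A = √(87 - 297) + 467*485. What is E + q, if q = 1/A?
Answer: 12674215392192587/10259997047 - I*√210/51299985235 ≈ 1.2353e+6 - 2.8248e-10*I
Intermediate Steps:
A = 226495 + I*√210 (A = √(-210) + 226495 = I*√210 + 226495 = 226495 + I*√210 ≈ 2.265e+5 + 14.491*I)
E = 1235304 (E = 9*((129*28)*38) = 9*(3612*38) = 9*137256 = 1235304)
q = 1/(226495 + I*√210) ≈ 4.4151e-6 - 2.8e-10*I
E + q = 1235304 + (45299/10259997047 - I*√210/51299985235) = 12674215392192587/10259997047 - I*√210/51299985235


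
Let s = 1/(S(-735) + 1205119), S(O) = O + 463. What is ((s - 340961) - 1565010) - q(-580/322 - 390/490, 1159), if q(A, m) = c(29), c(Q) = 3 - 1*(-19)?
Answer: -2296429948070/1204847 ≈ -1.9060e+6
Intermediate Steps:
c(Q) = 22 (c(Q) = 3 + 19 = 22)
S(O) = 463 + O
s = 1/1204847 (s = 1/((463 - 735) + 1205119) = 1/(-272 + 1205119) = 1/1204847 ≈ 8.2998e-7)
q(A, m) = 22
((s - 340961) - 1565010) - q(-580/322 - 390/490, 1159) = ((1/1204847 - 340961) - 1565010) - 1*22 = (-410805837966/1204847 - 1565010) - 22 = -2296403441436/1204847 - 22 = -2296429948070/1204847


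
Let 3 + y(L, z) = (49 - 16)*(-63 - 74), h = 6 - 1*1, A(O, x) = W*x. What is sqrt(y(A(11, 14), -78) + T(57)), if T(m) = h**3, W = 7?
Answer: I*sqrt(4399) ≈ 66.325*I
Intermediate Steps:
A(O, x) = 7*x
h = 5 (h = 6 - 1 = 5)
y(L, z) = -4524 (y(L, z) = -3 + (49 - 16)*(-63 - 74) = -3 + 33*(-137) = -3 - 4521 = -4524)
T(m) = 125 (T(m) = 5**3 = 125)
sqrt(y(A(11, 14), -78) + T(57)) = sqrt(-4524 + 125) = sqrt(-4399) = I*sqrt(4399)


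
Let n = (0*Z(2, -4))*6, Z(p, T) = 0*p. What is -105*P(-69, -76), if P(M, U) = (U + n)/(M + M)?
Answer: -1330/23 ≈ -57.826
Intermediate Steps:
Z(p, T) = 0
n = 0 (n = (0*0)*6 = 0*6 = 0)
P(M, U) = U/(2*M) (P(M, U) = (U + 0)/(M + M) = U/((2*M)) = U*(1/(2*M)) = U/(2*M))
-105*P(-69, -76) = -105*(-76)/(2*(-69)) = -105*(-76)*(-1)/(2*69) = -105*38/69 = -1330/23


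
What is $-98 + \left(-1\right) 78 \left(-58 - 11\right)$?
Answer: $5284$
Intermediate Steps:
$-98 + \left(-1\right) 78 \left(-58 - 11\right) = -98 - -5382 = -98 + 5382 = 5284$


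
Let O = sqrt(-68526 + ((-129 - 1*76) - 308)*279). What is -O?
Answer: -9*I*sqrt(2613) ≈ -460.06*I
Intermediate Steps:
O = 9*I*sqrt(2613) (O = sqrt(-68526 + ((-129 - 76) - 308)*279) = sqrt(-68526 + (-205 - 308)*279) = sqrt(-68526 - 513*279) = sqrt(-68526 - 143127) = sqrt(-211653) = 9*I*sqrt(2613) ≈ 460.06*I)
-O = -9*I*sqrt(2613)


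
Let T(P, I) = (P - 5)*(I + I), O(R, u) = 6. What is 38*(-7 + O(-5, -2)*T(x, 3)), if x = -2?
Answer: -9842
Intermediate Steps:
T(P, I) = 2*I*(-5 + P) (T(P, I) = (-5 + P)*(2*I) = 2*I*(-5 + P))
38*(-7 + O(-5, -2)*T(x, 3)) = 38*(-7 + 6*(2*3*(-5 - 2))) = 38*(-7 + 6*(2*3*(-7))) = 38*(-7 + 6*(-42)) = 38*(-7 - 252) = 38*(-259) = -9842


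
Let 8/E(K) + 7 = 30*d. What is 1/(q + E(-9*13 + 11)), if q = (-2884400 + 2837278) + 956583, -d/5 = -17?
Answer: 2543/2312759331 ≈ 1.0996e-6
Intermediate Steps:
d = 85 (d = -5*(-17) = 85)
q = 909461 (q = -47122 + 956583 = 909461)
E(K) = 8/2543 (E(K) = 8/(-7 + 30*85) = 8/(-7 + 2550) = 8/2543)
1/(q + E(-9*13 + 11)) = 1/(909461 + 8/2543) = 1/(2312759331/2543) = 2543/2312759331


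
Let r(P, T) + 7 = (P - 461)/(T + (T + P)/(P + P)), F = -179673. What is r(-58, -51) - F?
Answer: 1043380666/5807 ≈ 1.7968e+5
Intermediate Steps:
r(P, T) = -7 + (-461 + P)/(T + (P + T)/(2*P)) (r(P, T) = -7 + (P - 461)/(T + (T + P)/(P + P)) = -7 + (-461 + P)/(T + (P + T)/((2*P))) = -7 + (-461 + P)/(T + (P + T)*(1/(2*P))) = -7 + (-461 + P)/(T + (P + T)/(2*P)))
r(-58, -51) - F = (-929*(-58) - 7*(-51) + 2*(-58)**2 - 14*(-58)*(-51))/(-58 - 51 + 2*(-58)*(-51)) - 1*(-179673) = (53882 + 357 + 2*3364 - 41412)/(-58 - 51 + 5916) + 179673 = (53882 + 357 + 6728 - 41412)/5807 + 179673 = (1/5807)*19555 + 179673 = 19555/5807 + 179673 = 1043380666/5807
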